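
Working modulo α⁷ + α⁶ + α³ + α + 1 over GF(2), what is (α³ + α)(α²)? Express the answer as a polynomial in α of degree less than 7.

α^5 + α^3

Multiply in GF(2)[α]: (α³ + α)·(α²) = α⁵ + α³.
Reduced: α⁵ + α³.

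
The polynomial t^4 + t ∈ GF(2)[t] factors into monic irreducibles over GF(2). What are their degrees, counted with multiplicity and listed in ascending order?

1, 1, 2

Write h(t) = t^4 + t.
Roots in GF(2): h(0) = 0 → root; h(1) = 0 → root.
Linear factors from roots: (t), (t + 1).
Complete factorization: h(t) = (t)·(t + 1)·(t^2 + t + 1).
Factor degrees with multiplicity: 1 + 1 + 2 = 4.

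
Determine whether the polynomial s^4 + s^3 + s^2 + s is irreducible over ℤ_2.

No

Write f(s) = s^4 + s^3 + s^2 + s.
Check for roots in ℤ_2: f(0) = 0 → root; f(1) = 0 → root.
f(0) = 0, so (s) divides f(s); f is reducible.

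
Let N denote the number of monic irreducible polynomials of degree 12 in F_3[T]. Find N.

Gauss's count: N_{3}(12) = (1/12) Σ_{d|12} μ(12/d)·3^d.
Divisors of 12: 1, 2, 3, 4, 6, 12; μ(12/d) for each: 0, 1, 0, -1, -1, 1.
Σ = 3^2 − 3^4 − 3^6 + 3^12 = 530640.
N = 530640/12 = 44220.

44220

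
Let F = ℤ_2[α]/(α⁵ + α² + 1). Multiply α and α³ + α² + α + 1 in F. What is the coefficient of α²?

1

Multiply in ℤ_2[α]: (α)·(α³ + α² + α + 1) = α⁴ + α³ + α² + α.
Reduced: α⁴ + α³ + α² + α.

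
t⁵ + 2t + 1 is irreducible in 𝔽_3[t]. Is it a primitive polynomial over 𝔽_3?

Write f(t) = t⁵ + 2t + 1.
|GF(3^5)^×| = 3^5 − 1 = 242. Prime factorization: 242 = 2·11^2.
f is primitive ⇔ t has order 242 in GF(3)[t]/(f), i.e. t^(242/q) ≠ 1 for each prime q | 242.
t^(121) mod f = 2.
t^(22) mod f = 2t³ + 2t² + t + 1.
None equal 1, so t has full order 242; f is primitive.

Yes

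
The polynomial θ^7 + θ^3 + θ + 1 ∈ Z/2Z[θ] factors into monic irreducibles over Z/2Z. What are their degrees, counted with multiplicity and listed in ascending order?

1, 2, 4

Write g(θ) = θ^7 + θ^3 + θ + 1.
Roots in Z/2Z: g(0) = 1; g(1) = 0 → root.
Linear factors from roots: (θ + 1).
Complete factorization: g(θ) = (θ + 1)·(θ^2 + θ + 1)·(θ^4 + θ + 1).
Factor degrees with multiplicity: 1 + 2 + 4 = 7.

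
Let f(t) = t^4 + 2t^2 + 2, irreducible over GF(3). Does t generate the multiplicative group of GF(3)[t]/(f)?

|GF(3^4)^×| = 3^4 − 1 = 80. Prime factorization: 80 = 2^4·5.
f is primitive ⇔ t has order 80 in GF(3)[t]/(f), i.e. t^(80/q) ≠ 1 for each prime q | 80.
t^(40) mod f = 2.
t^(16) mod f = 1
Since t^(16) = 1, the order of t divides 16 < 80; not primitive.

No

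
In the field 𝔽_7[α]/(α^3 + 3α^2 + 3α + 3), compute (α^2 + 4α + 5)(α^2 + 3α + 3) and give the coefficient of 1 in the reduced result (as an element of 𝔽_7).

3

Multiply in 𝔽_7[α]: (α^2 + 4α + 5)·(α^2 + 3α + 3) = α^4 + 6α^2 + 6α + 1.
Reduce using α^3 ≡ 4α^2 + 4α + 4 (mod α^3 + 3α^2 + 3α + 3).
Reduced: 5α^2 + 5α + 3.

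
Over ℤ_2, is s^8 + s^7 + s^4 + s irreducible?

No

Write P(s) = s^8 + s^7 + s^4 + s.
Check for roots in ℤ_2: P(0) = 0 → root; P(1) = 0 → root.
P(0) = 0, so (s) divides P(s); P is reducible.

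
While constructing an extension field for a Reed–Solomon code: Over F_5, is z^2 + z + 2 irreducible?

Yes

Write h(z) = z^2 + z + 2.
Check for roots in F_5: h(0) = 2; h(1) = 4; h(2) = 3; h(3) = 4; h(4) = 2.
No roots. A degree-2 polynomial over a field with no linear factor is irreducible.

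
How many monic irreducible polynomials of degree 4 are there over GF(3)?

18

The number of monic irreducibles of degree 4 over GF(3) is (1/4)·Σ_{d∣4} μ(4/d) 3^d.
Divisors of 4: 1, 2, 4; μ(4/d) for each: 0, -1, 1.
Σ = − 3^2 + 3^4 = 72.
N = 72/4 = 18.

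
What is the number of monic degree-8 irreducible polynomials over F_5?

48750

x^(5^8) − x is the product of all monic irreducibles of degree dividing 8; Möbius inversion gives N = (1/8) Σ μ(8/d)·5^d.
Divisors of 8: 1, 2, 4, 8; μ(8/d) for each: 0, 0, -1, 1.
Σ = − 5^4 + 5^8 = 390000.
N = 390000/8 = 48750.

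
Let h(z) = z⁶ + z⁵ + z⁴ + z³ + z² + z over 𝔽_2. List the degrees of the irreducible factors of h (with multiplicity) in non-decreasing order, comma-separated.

Roots in 𝔽_2: h(0) = 0 → root; h(1) = 0 → root.
Linear factors from roots: (z), (z + 1).
Complete factorization: h(z) = (z)·(z + 1)·(z² + z + 1)^2.
Factor degrees with multiplicity: 1 + 1 + 2 + 2 = 6.

1, 1, 2, 2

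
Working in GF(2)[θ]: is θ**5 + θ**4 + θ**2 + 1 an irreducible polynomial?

No

Write f(θ) = θ**5 + θ**4 + θ**2 + 1.
Check for roots in GF(2): f(0) = 1; f(1) = 0 → root.
f(1) = 0, so (θ − 1) divides f(θ); f is reducible.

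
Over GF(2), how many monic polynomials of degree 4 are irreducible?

3

The number of monic irreducibles of degree 4 over GF(2) is (1/4)·Σ_{d∣4} μ(4/d) 2^d.
Divisors of 4: 1, 2, 4; μ(4/d) for each: 0, -1, 1.
Σ = − 2^2 + 2^4 = 12.
N = 12/4 = 3.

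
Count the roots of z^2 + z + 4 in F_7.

Write f(z) = z^2 + z + 4.
Evaluate at each of the 7 elements of F_7:
f(0) = 4; f(1) = 6; f(2) = 3; f(3) = 2; f(4) = 3; f(5) = 6; f(6) = 4.
No element is a root.

0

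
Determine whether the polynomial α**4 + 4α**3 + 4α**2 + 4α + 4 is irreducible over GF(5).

Write m(α) = α**4 + 4α**3 + 4α**2 + 4α + 4.
Check for roots in GF(5): m(0) = 4; m(1) = 2; m(2) = 1; m(3) = 1; m(4) = 1.
No roots, so no linear factors.
Degree-2 irreducible divisors: test the 10 monic irreducibles of degree 2 over GF(5).
None of them divide m (all give nonzero remainder).
No irreducible factor of degree ≤ 2 exists, so m is irreducible over GF(5).

Yes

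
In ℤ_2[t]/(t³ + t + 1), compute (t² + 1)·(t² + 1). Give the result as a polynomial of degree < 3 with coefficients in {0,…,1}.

t^2 + t + 1

Multiply in ℤ_2[t]: (t² + 1)·(t² + 1) = t⁴ + 1.
Reduce using t³ ≡ t + 1 (mod t³ + t + 1).
Reduced: t² + t + 1.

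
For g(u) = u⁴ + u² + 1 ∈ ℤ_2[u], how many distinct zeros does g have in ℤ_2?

0

Evaluate at each of the 2 elements of ℤ_2:
g(0) = 1; g(1) = 1.
No element is a root.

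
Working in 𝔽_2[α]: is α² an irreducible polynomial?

No

Write g(α) = α².
Check for roots in 𝔽_2: g(0) = 0 → root; g(1) = 1.
g(0) = 0, so (α) divides g(α); g is reducible.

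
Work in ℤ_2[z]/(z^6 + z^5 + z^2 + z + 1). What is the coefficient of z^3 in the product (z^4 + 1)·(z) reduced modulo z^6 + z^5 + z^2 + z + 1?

0

Multiply in ℤ_2[z]: (z^4 + 1)·(z) = z^5 + z.
Reduced: z^5 + z.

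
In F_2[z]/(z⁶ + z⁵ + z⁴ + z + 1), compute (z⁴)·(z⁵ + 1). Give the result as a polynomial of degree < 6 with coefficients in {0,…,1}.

z^5 + z^4 + z^2 + z + 1

Multiply in F_2[z]: (z⁴)·(z⁵ + 1) = z⁹ + z⁴.
Reduce using z⁶ ≡ z⁵ + z⁴ + z + 1 (mod z⁶ + z⁵ + z⁴ + z + 1).
Reduced: z⁵ + z⁴ + z² + z + 1.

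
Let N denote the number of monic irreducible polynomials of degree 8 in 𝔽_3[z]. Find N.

The number of monic irreducibles of degree 8 over GF(3) is (1/8)·Σ_{d∣8} μ(8/d) 3^d.
Divisors of 8: 1, 2, 4, 8; μ(8/d) for each: 0, 0, -1, 1.
Σ = − 3^4 + 3^8 = 6480.
N = 6480/8 = 810.

810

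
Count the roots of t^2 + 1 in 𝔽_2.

Write P(t) = t^2 + 1.
Evaluate at each of the 2 elements of 𝔽_2:
P(0) = 1; P(1) = 0 → root.
Roots: {1}.

1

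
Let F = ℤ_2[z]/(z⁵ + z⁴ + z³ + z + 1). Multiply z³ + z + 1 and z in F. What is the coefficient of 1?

0

Multiply in ℤ_2[z]: (z³ + z + 1)·(z) = z⁴ + z² + z.
Reduced: z⁴ + z² + z.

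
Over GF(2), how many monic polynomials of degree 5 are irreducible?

Gauss's count: N_{2}(5) = (1/5) Σ_{d|5} μ(5/d)·2^d.
Divisors of 5: 1, 5; μ(5/d) for each: -1, 1.
Σ = − 2^1 + 2^5 = 30.
N = 30/5 = 6.

6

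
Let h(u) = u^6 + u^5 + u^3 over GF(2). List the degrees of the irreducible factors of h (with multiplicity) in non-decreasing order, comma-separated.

1, 1, 1, 3

Roots in GF(2): h(0) = 0 → root; h(1) = 1.
Linear factors from roots: (u).
Complete factorization: h(u) = (u)^3·(u^3 + u^2 + 1).
Factor degrees with multiplicity: 1 + 1 + 1 + 3 = 6.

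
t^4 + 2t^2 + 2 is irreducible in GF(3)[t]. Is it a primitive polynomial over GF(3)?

Write f(t) = t^4 + 2t^2 + 2.
|GF(3^4)^×| = 3^4 − 1 = 80. Prime factorization: 80 = 2^4·5.
f is primitive ⇔ t has order 80 in GF(3)[t]/(f), i.e. t^(80/q) ≠ 1 for each prime q | 80.
t^(40) mod f = 2.
t^(16) mod f = 1
Since t^(16) = 1, the order of t divides 16 < 80; not primitive.

No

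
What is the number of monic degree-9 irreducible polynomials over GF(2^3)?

14913024

x^(8^9) − x is the product of all monic irreducibles of degree dividing 9; Möbius inversion gives N = (1/9) Σ μ(9/d)·8^d.
Divisors of 9: 1, 3, 9; μ(9/d) for each: 0, -1, 1.
Σ = − 8^3 + 8^9 = 134217216.
N = 134217216/9 = 14913024.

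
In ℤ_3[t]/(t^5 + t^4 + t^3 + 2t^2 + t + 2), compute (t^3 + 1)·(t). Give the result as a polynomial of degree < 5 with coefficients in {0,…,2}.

t^4 + t

Multiply in ℤ_3[t]: (t^3 + 1)·(t) = t^4 + t.
Reduced: t^4 + t.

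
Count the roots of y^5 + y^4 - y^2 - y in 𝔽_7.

5

Write g(y) = y^5 + y^4 - y^2 - y.
Evaluate at each of the 7 elements of 𝔽_7:
g(0) = 0 → root; g(1) = 0 → root; g(2) = 0 → root; g(3) = 4; g(4) = 0 → root; g(5) = 3; g(6) = 0 → root.
Roots: {0, 1, 2, 4, 6}.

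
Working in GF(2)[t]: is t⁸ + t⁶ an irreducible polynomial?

No

Write P(t) = t⁸ + t⁶.
Check for roots in GF(2): P(0) = 0 → root; P(1) = 0 → root.
P(0) = 0, so (t) divides P(t); P is reducible.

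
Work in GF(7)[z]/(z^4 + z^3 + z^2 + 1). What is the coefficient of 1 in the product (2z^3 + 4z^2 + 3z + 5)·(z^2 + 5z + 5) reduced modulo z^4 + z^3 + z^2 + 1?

Multiply in GF(7)[z]: (2z^3 + 4z^2 + 3z + 5)·(z^2 + 5z + 5) = 2z^5 + 5z^3 + 5z^2 + 5z + 4.
Reduce using z^4 ≡ 6z^3 + 6z^2 + 6 (mod z^4 + z^3 + z^2 + 1).
Reduced: 5z^3 + 3z + 6.

6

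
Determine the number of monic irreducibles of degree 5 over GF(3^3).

By the necklace-counting formula, N_27(5) = (1/5) Σ_{d|5} μ(5/d)·27^d.
Divisors of 5: 1, 5; μ(5/d) for each: -1, 1.
Σ = − 27^1 + 27^5 = 14348880.
N = 14348880/5 = 2869776.

2869776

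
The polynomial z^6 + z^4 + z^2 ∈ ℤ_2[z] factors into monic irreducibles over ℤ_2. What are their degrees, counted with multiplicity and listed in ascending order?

Write h(z) = z^6 + z^4 + z^2.
Roots in ℤ_2: h(0) = 0 → root; h(1) = 1.
Linear factors from roots: (z).
Complete factorization: h(z) = (z)^2·(z^2 + z + 1)^2.
Factor degrees with multiplicity: 1 + 1 + 2 + 2 = 6.

1, 1, 2, 2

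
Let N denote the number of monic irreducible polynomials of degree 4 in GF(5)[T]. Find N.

150

The number of monic irreducibles of degree 4 over GF(5) is (1/4)·Σ_{d∣4} μ(4/d) 5^d.
Divisors of 4: 1, 2, 4; μ(4/d) for each: 0, -1, 1.
Σ = − 5^2 + 5^4 = 600.
N = 600/4 = 150.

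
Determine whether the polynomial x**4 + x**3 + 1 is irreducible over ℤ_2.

Yes

Write h(x) = x**4 + x**3 + 1.
Check for roots in ℤ_2: h(0) = 1; h(1) = 1.
No roots, so no linear factors.
Monic irreducibles of degree 2 over GF(2): x**2 + x + 1.
None of them divide h (all give nonzero remainder).
No irreducible factor of degree ≤ 2 exists, so h is irreducible over GF(2).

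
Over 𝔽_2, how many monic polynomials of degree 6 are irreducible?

9

The number of monic irreducibles of degree 6 over GF(2) is (1/6)·Σ_{d∣6} μ(6/d) 2^d.
Divisors of 6: 1, 2, 3, 6; μ(6/d) for each: 1, -1, -1, 1.
Σ = 2^1 − 2^2 − 2^3 + 2^6 = 54.
N = 54/6 = 9.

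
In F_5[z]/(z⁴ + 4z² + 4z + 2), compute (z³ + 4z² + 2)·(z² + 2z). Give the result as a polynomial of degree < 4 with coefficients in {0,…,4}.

4z^3 + 4z^2 + 3z + 3

Multiply in F_5[z]: (z³ + 4z² + 2)·(z² + 2z) = z⁵ + z⁴ + 3z³ + 2z² + 4z.
Reduce using z⁴ ≡ z² + z + 3 (mod z⁴ + 4z² + 4z + 2).
Reduced: 4z³ + 4z² + 3z + 3.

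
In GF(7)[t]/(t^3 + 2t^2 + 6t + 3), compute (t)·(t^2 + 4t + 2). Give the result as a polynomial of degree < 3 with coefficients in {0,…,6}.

2t^2 + 3t + 4

Multiply in GF(7)[t]: (t)·(t^2 + 4t + 2) = t^3 + 4t^2 + 2t.
Reduce using t^3 ≡ 5t^2 + t + 4 (mod t^3 + 2t^2 + 6t + 3).
Reduced: 2t^2 + 3t + 4.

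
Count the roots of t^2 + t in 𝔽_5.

Write h(t) = t^2 + t.
Evaluate at each of the 5 elements of 𝔽_5:
h(0) = 0 → root; h(1) = 2; h(2) = 1; h(3) = 2; h(4) = 0 → root.
Roots: {0, 4}.

2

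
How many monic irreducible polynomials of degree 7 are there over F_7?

117648

The number of monic irreducibles of degree 7 over GF(7) is (1/7)·Σ_{d∣7} μ(7/d) 7^d.
Divisors of 7: 1, 7; μ(7/d) for each: -1, 1.
Σ = − 7^1 + 7^7 = 823536.
N = 823536/7 = 117648.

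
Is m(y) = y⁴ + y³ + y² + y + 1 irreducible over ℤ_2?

Yes

Check for roots in ℤ_2: m(0) = 1; m(1) = 1.
No roots, so no linear factors.
Monic irreducibles of degree 2 over GF(2): y² + y + 1.
None of them divide m (all give nonzero remainder).
No irreducible factor of degree ≤ 2 exists, so m is irreducible over GF(2).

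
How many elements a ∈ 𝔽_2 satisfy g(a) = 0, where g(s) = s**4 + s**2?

Evaluate at each of the 2 elements of 𝔽_2:
g(0) = 0 → root; g(1) = 0 → root.
Roots: {0, 1}.

2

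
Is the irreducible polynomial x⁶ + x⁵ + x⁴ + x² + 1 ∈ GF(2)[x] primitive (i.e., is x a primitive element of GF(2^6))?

Write f(x) = x⁶ + x⁵ + x⁴ + x² + 1.
|GF(2^6)^×| = 2^6 − 1 = 63. Prime factorization: 63 = 3^2·7.
f is primitive ⇔ x has order 63 in GF(2)[x]/(f), i.e. x^(63/q) ≠ 1 for each prime q | 63.
x^(21) mod f = 1
x^(9) mod f = x³ + 1.
Since x^(21) = 1, the order of x divides 21 < 63; not primitive.

No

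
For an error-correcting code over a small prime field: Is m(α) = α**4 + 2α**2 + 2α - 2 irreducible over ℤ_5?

Check for roots in ℤ_5: m(0) = 3; m(1) = 3; m(2) = 1; m(3) = 3; m(4) = 4.
No roots, so no linear factors.
Degree-2 irreducible divisors: test the 10 monic irreducibles of degree 2 over GF(5).
None of them divide m (all give nonzero remainder).
No irreducible factor of degree ≤ 2 exists, so m is irreducible over GF(5).

Yes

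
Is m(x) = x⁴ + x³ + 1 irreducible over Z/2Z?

Check for roots in Z/2Z: m(0) = 1; m(1) = 1.
No roots, so no linear factors.
Monic irreducibles of degree 2 over GF(2): x² + x + 1.
None of them divide m (all give nonzero remainder).
No irreducible factor of degree ≤ 2 exists, so m is irreducible over GF(2).

Yes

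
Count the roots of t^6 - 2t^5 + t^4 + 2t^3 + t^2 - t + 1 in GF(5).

Write g(t) = t^6 - 2t^5 + t^4 + 2t^3 + t^2 - t + 1.
Evaluate at each of the 5 elements of GF(5):
g(0) = 1; g(1) = 3; g(2) = 0 → root; g(3) = 0 → root; g(4) = 0 → root.
Roots: {2, 3, 4}.

3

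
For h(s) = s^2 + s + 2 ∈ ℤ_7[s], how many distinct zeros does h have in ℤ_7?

Evaluate at each of the 7 elements of ℤ_7:
h(0) = 2; h(1) = 4; h(2) = 1; h(3) = 0 → root; h(4) = 1; h(5) = 4; h(6) = 2.
Roots: {3}.

1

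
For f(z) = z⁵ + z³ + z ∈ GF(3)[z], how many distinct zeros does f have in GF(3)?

3

Evaluate at each of the 3 elements of GF(3):
f(0) = 0 → root; f(1) = 0 → root; f(2) = 0 → root.
Roots: {0, 1, 2}.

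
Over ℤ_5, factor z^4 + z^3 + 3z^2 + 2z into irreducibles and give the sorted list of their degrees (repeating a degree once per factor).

Write h(z) = z^4 + z^3 + 3z^2 + 2z.
Roots in ℤ_5: h(0) = 0 → root; h(1) = 2; h(2) = 0 → root; h(3) = 1; h(4) = 1.
Linear factors from roots: (z), (z + 3).
Complete factorization: h(z) = (z)·(z + 3)·(z^2 + 3z + 4).
Factor degrees with multiplicity: 1 + 1 + 2 = 4.

1, 1, 2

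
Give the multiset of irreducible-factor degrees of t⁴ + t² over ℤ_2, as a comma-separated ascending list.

1, 1, 1, 1

Write h(t) = t⁴ + t².
Roots in ℤ_2: h(0) = 0 → root; h(1) = 0 → root.
Linear factors from roots: (t), (t + 1).
Complete factorization: h(t) = (t)^2·(t + 1)^2.
Factor degrees with multiplicity: 1 + 1 + 1 + 1 = 4.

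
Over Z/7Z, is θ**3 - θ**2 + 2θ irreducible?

No

Write m(θ) = θ**3 - θ**2 + 2θ.
Check for roots in Z/7Z: m(0) = 0 → root; m(1) = 2; m(2) = 1; m(3) = 3; m(4) = 0 → root; m(5) = 5; m(6) = 3.
m(0) = 0, so (θ) divides m(θ); m is reducible.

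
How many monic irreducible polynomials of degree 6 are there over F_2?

9

By the necklace-counting formula, N_2(6) = (1/6) Σ_{d|6} μ(6/d)·2^d.
Divisors of 6: 1, 2, 3, 6; μ(6/d) for each: 1, -1, -1, 1.
Σ = 2^1 − 2^2 − 2^3 + 2^6 = 54.
N = 54/6 = 9.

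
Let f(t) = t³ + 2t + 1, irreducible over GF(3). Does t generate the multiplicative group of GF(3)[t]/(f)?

|GF(3^3)^×| = 3^3 − 1 = 26. Prime factorization: 26 = 2·13.
f is primitive ⇔ t has order 26 in GF(3)[t]/(f), i.e. t^(26/q) ≠ 1 for each prime q | 26.
t^(13) mod f = 2.
t^(2) mod f = t².
None equal 1, so t has full order 26; f is primitive.

Yes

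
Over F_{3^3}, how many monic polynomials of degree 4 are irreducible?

By the necklace-counting formula, N_27(4) = (1/4) Σ_{d|4} μ(4/d)·27^d.
Divisors of 4: 1, 2, 4; μ(4/d) for each: 0, -1, 1.
Σ = − 27^2 + 27^4 = 530712.
N = 530712/4 = 132678.

132678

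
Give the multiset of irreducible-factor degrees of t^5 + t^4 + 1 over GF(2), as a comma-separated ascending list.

2, 3

Write h(t) = t^5 + t^4 + 1.
Roots in GF(2): h(0) = 1; h(1) = 1.
Complete factorization: h(t) = (t^2 + t + 1)·(t^3 + t + 1).
Factor degrees with multiplicity: 2 + 3 = 5.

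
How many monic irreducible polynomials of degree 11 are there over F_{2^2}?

x^(4^11) − x is the product of all monic irreducibles of degree dividing 11; Möbius inversion gives N = (1/11) Σ μ(11/d)·4^d.
Divisors of 11: 1, 11; μ(11/d) for each: -1, 1.
Σ = − 4^1 + 4^11 = 4194300.
N = 4194300/11 = 381300.

381300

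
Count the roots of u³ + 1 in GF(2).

1

Write f(u) = u³ + 1.
Evaluate at each of the 2 elements of GF(2):
f(0) = 1; f(1) = 0 → root.
Roots: {1}.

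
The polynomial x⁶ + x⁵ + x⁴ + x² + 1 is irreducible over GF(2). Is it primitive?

Write f(x) = x⁶ + x⁵ + x⁴ + x² + 1.
|GF(2^6)^×| = 2^6 − 1 = 63. Prime factorization: 63 = 3^2·7.
f is primitive ⇔ x has order 63 in GF(2)[x]/(f), i.e. x^(63/q) ≠ 1 for each prime q | 63.
x^(21) mod f = 1
x^(9) mod f = x³ + 1.
Since x^(21) = 1, the order of x divides 21 < 63; not primitive.

No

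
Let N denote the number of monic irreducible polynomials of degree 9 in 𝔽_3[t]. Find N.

2184

x^(3^9) − x is the product of all monic irreducibles of degree dividing 9; Möbius inversion gives N = (1/9) Σ μ(9/d)·3^d.
Divisors of 9: 1, 3, 9; μ(9/d) for each: 0, -1, 1.
Σ = − 3^3 + 3^9 = 19656.
N = 19656/9 = 2184.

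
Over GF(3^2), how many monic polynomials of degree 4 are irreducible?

Gauss's count: N_{9}(4) = (1/4) Σ_{d|4} μ(4/d)·9^d.
Divisors of 4: 1, 2, 4; μ(4/d) for each: 0, -1, 1.
Σ = − 9^2 + 9^4 = 6480.
N = 6480/4 = 1620.

1620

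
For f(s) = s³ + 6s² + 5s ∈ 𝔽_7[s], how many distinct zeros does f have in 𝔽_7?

3

Evaluate at each of the 7 elements of 𝔽_7:
f(0) = 0 → root; f(1) = 5; f(2) = 0 → root; f(3) = 5; f(4) = 5; f(5) = 6; f(6) = 0 → root.
Roots: {0, 2, 6}.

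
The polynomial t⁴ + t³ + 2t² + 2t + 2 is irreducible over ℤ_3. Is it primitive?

Yes

Write f(t) = t⁴ + t³ + 2t² + 2t + 2.
|GF(3^4)^×| = 3^4 − 1 = 80. Prime factorization: 80 = 2^4·5.
f is primitive ⇔ t has order 80 in GF(3)[t]/(f), i.e. t^(80/q) ≠ 1 for each prime q | 80.
t^(40) mod f = 2.
t^(16) mod f = t² + t.
None equal 1, so t has full order 80; f is primitive.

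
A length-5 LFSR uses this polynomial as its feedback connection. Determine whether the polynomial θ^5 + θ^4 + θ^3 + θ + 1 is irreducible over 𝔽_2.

Write h(θ) = θ^5 + θ^4 + θ^3 + θ + 1.
Check for roots in 𝔽_2: h(0) = 1; h(1) = 1.
No roots, so no linear factors.
Monic irreducibles of degree 2 over GF(2): θ^2 + θ + 1.
None of them divide h (all give nonzero remainder).
No irreducible factor of degree ≤ 2 exists, so h is irreducible over GF(2).

Yes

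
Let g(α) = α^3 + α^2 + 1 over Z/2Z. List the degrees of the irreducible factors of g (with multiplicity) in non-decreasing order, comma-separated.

Roots in Z/2Z: g(0) = 1; g(1) = 1.
Complete factorization: g(α) = (α^3 + α^2 + 1).
Factor degrees with multiplicity: 3 = 3.

3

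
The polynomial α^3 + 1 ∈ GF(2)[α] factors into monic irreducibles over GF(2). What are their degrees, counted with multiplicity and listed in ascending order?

Write g(α) = α^3 + 1.
Roots in GF(2): g(0) = 1; g(1) = 0 → root.
Linear factors from roots: (α + 1).
Complete factorization: g(α) = (α + 1)·(α^2 + α + 1).
Factor degrees with multiplicity: 1 + 2 = 3.

1, 2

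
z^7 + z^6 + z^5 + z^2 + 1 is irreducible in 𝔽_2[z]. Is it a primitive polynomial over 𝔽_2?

Yes

Write f(z) = z^7 + z^6 + z^5 + z^2 + 1.
|GF(2^7)^×| = 2^7 − 1 = 127. Prime factorization: 127 = 127.
f is primitive ⇔ z has order 127 in GF(2)[z]/(f), i.e. z^(127/q) ≠ 1 for each prime q | 127.
z^(1) mod f = z.
None equal 1, so z has full order 127; f is primitive.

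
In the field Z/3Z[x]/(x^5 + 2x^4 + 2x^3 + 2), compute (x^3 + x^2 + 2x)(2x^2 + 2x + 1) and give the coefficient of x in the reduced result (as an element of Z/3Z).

Multiply in Z/3Z[x]: (x^3 + x^2 + 2x)·(2x^2 + 2x + 1) = 2x^5 + x^4 + x^3 + 2x^2 + 2x.
Reduce using x^5 ≡ x^4 + x^3 + 1 (mod x^5 + 2x^4 + 2x^3 + 2).
Reduced: 2x^2 + 2x + 2.

2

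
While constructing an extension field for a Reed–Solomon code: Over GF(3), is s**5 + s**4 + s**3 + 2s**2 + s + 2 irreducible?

Yes

Write g(s) = s**5 + s**4 + s**3 + 2s**2 + s + 2.
Check for roots in GF(3): g(0) = 2; g(1) = 2; g(2) = 2.
No roots, so no linear factors.
Monic irreducibles of degree 2 over GF(3): s**2 + 1, s**2 + s + 2, s**2 + 2s + 2.
None of them divide g (all give nonzero remainder).
No irreducible factor of degree ≤ 2 exists, so g is irreducible over GF(3).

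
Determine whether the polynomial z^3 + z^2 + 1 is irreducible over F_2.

Write m(z) = z^3 + z^2 + 1.
Check for roots in F_2: m(0) = 1; m(1) = 1.
No roots. A degree-3 polynomial over a field with no linear factor is irreducible.

Yes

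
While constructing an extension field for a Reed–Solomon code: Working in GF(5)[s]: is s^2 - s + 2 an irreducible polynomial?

Write h(s) = s^2 - s + 2.
Check for roots in GF(5): h(0) = 2; h(1) = 2; h(2) = 4; h(3) = 3; h(4) = 4.
No roots. A degree-2 polynomial over a field with no linear factor is irreducible.

Yes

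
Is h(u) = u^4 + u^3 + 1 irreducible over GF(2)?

Check for roots in GF(2): h(0) = 1; h(1) = 1.
No roots, so no linear factors.
Monic irreducibles of degree 2 over GF(2): u^2 + u + 1.
None of them divide h (all give nonzero remainder).
No irreducible factor of degree ≤ 2 exists, so h is irreducible over GF(2).

Yes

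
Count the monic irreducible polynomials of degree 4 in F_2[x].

By the necklace-counting formula, N_2(4) = (1/4) Σ_{d|4} μ(4/d)·2^d.
Divisors of 4: 1, 2, 4; μ(4/d) for each: 0, -1, 1.
Σ = − 2^2 + 2^4 = 12.
N = 12/4 = 3.

3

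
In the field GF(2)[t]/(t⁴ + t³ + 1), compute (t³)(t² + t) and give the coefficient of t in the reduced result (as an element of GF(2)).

Multiply in GF(2)[t]: (t³)·(t² + t) = t⁵ + t⁴.
Reduce using t⁴ ≡ t³ + 1 (mod t⁴ + t³ + 1).
Reduced: t.

1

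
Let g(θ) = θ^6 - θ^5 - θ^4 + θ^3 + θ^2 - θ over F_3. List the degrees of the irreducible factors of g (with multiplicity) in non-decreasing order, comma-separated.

1, 1, 2, 2

Roots in F_3: g(0) = 0 → root; g(1) = 0 → root; g(2) = 2.
Linear factors from roots: (θ), (θ - 1).
Complete factorization: g(θ) = (θ)·(θ - 1)·(θ^2 + 1)^2.
Factor degrees with multiplicity: 1 + 1 + 2 + 2 = 6.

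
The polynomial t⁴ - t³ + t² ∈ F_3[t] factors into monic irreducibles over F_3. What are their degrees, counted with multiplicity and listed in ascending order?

1, 1, 1, 1

Write g(t) = t⁴ - t³ + t².
Roots in F_3: g(0) = 0 → root; g(1) = 1; g(2) = 0 → root.
Linear factors from roots: (t), (t + 1).
Complete factorization: g(t) = (t)^2·(t + 1)^2.
Factor degrees with multiplicity: 1 + 1 + 1 + 1 = 4.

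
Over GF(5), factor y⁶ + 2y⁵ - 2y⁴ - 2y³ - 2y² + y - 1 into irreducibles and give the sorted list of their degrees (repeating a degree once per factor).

Write g(y) = y⁶ + 2y⁵ - 2y⁴ - 2y³ - 2y² + y - 1.
Roots in GF(5): g(0) = 4; g(1) = 2; g(2) = 3; g(3) = 3; g(4) = 0 → root.
Linear factors from roots: (y + 1).
Complete factorization: g(y) = (y + 1)·(y² - 2)·(y³ + y² - y - 2).
Factor degrees with multiplicity: 1 + 2 + 3 = 6.

1, 2, 3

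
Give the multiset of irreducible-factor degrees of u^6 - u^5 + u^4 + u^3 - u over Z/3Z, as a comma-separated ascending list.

1, 1, 2, 2

Write f(u) = u^6 - u^5 + u^4 + u^3 - u.
Roots in Z/3Z: f(0) = 0 → root; f(1) = 1; f(2) = 0 → root.
Linear factors from roots: (u), (u + 1).
Complete factorization: f(u) = (u)·(u + 1)·(u^2 + 1)·(u^2 + u - 1).
Factor degrees with multiplicity: 1 + 1 + 2 + 2 = 6.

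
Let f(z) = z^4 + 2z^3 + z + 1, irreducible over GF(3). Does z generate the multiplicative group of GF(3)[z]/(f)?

No

|GF(3^4)^×| = 3^4 − 1 = 80. Prime factorization: 80 = 2^4·5.
f is primitive ⇔ z has order 80 in GF(3)[z]/(f), i.e. z^(80/q) ≠ 1 for each prime q | 80.
z^(40) mod f = 1
z^(16) mod f = 2z^2 + 2z + 1.
Since z^(40) = 1, the order of z divides 40 < 80; not primitive.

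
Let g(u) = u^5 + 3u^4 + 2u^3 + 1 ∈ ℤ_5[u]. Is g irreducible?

Yes

Check for roots in ℤ_5: g(0) = 1; g(1) = 2; g(2) = 2; g(3) = 1; g(4) = 1.
No roots, so no linear factors.
Degree-2 irreducible divisors: test the 10 monic irreducibles of degree 2 over GF(5).
None of them divide g (all give nonzero remainder).
No irreducible factor of degree ≤ 2 exists, so g is irreducible over GF(5).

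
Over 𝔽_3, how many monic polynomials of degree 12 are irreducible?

44220

By the necklace-counting formula, N_3(12) = (1/12) Σ_{d|12} μ(12/d)·3^d.
Divisors of 12: 1, 2, 3, 4, 6, 12; μ(12/d) for each: 0, 1, 0, -1, -1, 1.
Σ = 3^2 − 3^4 − 3^6 + 3^12 = 530640.
N = 530640/12 = 44220.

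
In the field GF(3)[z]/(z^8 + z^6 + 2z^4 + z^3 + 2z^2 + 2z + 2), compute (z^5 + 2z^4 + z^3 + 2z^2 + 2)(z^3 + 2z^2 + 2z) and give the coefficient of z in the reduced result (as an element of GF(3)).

Multiply in GF(3)[z]: (z^5 + 2z^4 + z^3 + 2z^2 + 2)·(z^3 + 2z^2 + 2z) = z^8 + z^7 + z^6 + 2z^5 + z^2 + z.
Reduce using z^8 ≡ 2z^6 + z^4 + 2z^3 + z^2 + z + 1 (mod z^8 + z^6 + 2z^4 + z^3 + 2z^2 + 2z + 2).
Reduced: z^7 + 2z^5 + z^4 + 2z^3 + 2z^2 + 2z + 1.

2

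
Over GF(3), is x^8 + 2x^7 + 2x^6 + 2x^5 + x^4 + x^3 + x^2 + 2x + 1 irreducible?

Write g(x) = x^8 + 2x^7 + 2x^6 + 2x^5 + x^4 + x^3 + x^2 + 2x + 1.
Check for roots in GF(3): g(0) = 1; g(1) = 1; g(2) = 2.
No roots, so no linear factors.
Monic irreducibles of degree 2 over GF(3): x^2 + 1, x^2 + x + 2, x^2 + 2x + 2.
None of them divide g (all give nonzero remainder).
Degree-3 irreducible divisors: test the 8 monic irreducibles of degree 3 over GF(3).
None of them divide g (all give nonzero remainder).
Degree-4 irreducible divisors: test the 18 monic irreducibles of degree 4 over GF(3).
None of them divide g (all give nonzero remainder).
No irreducible factor of degree ≤ 4 exists, so g is irreducible over GF(3).

Yes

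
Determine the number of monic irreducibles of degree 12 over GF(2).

The number of monic irreducibles of degree 12 over GF(2) is (1/12)·Σ_{d∣12} μ(12/d) 2^d.
Divisors of 12: 1, 2, 3, 4, 6, 12; μ(12/d) for each: 0, 1, 0, -1, -1, 1.
Σ = 2^2 − 2^4 − 2^6 + 2^12 = 4020.
N = 4020/12 = 335.

335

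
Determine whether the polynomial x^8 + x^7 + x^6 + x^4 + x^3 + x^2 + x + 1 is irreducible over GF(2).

No

Write m(x) = x^8 + x^7 + x^6 + x^4 + x^3 + x^2 + x + 1.
Check for roots in GF(2): m(0) = 1; m(1) = 0 → root.
m(1) = 0, so (x − 1) divides m(x); m is reducible.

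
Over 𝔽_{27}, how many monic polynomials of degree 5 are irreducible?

2869776

Gauss's count: N_{27}(5) = (1/5) Σ_{d|5} μ(5/d)·27^d.
Divisors of 5: 1, 5; μ(5/d) for each: -1, 1.
Σ = − 27^1 + 27^5 = 14348880.
N = 14348880/5 = 2869776.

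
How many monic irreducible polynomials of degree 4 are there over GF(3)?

Gauss's count: N_{3}(4) = (1/4) Σ_{d|4} μ(4/d)·3^d.
Divisors of 4: 1, 2, 4; μ(4/d) for each: 0, -1, 1.
Σ = − 3^2 + 3^4 = 72.
N = 72/4 = 18.

18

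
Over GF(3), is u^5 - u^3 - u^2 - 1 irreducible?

Write P(u) = u^5 - u^3 - u^2 - 1.
Check for roots in GF(3): P(0) = 2; P(1) = 1; P(2) = 1.
No roots, so no linear factors.
Monic irreducibles of degree 2 over GF(3): u^2 + 1, u^2 + u - 1, u^2 - u - 1.
None of them divide P (all give nonzero remainder).
No irreducible factor of degree ≤ 2 exists, so P is irreducible over GF(3).

Yes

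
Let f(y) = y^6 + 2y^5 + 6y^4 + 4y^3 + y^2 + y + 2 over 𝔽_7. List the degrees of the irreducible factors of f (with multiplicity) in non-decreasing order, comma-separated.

2, 2, 2

Complete factorization: f(y) = (y^2 + 2y + 2)·(y^2 + 2y + 5)·(y^2 + 5y + 3).
Factor degrees with multiplicity: 2 + 2 + 2 = 6.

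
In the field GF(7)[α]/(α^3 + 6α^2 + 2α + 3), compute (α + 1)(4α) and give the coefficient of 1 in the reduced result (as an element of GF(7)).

0

Multiply in GF(7)[α]: (α + 1)·(4α) = 4α^2 + 4α.
Reduced: 4α^2 + 4α.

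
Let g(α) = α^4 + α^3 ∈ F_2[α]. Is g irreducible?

No

Check for roots in F_2: g(0) = 0 → root; g(1) = 0 → root.
g(0) = 0, so (α) divides g(α); g is reducible.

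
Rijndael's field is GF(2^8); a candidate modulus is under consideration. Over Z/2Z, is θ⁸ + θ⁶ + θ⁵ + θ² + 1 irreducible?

Write P(θ) = θ⁸ + θ⁶ + θ⁵ + θ² + 1.
Check for roots in Z/2Z: P(0) = 1; P(1) = 1.
No roots, so no linear factors.
Monic irreducibles of degree 2 over GF(2): θ² + θ + 1.
None of them divide P (all give nonzero remainder).
Monic irreducibles of degree 3 over GF(2): θ³ + θ + 1, θ³ + θ² + 1.
None of them divide P (all give nonzero remainder).
Monic irreducibles of degree 4 over GF(2): θ⁴ + θ + 1, θ⁴ + θ³ + 1, θ⁴ + θ³ + θ² + θ + 1.
None of them divide P (all give nonzero remainder).
No irreducible factor of degree ≤ 4 exists, so P is irreducible over GF(2).

Yes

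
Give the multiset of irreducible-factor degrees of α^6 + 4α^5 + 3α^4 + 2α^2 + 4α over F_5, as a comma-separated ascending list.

1, 2, 3

Write f(α) = α^6 + 4α^5 + 3α^4 + 2α^2 + 4α.
Roots in F_5: f(0) = 0 → root; f(1) = 4; f(2) = 1; f(3) = 4; f(4) = 3.
Linear factors from roots: (α).
Complete factorization: f(α) = (α)·(α^2 + 2)·(α^3 + 4α^2 + α + 2).
Factor degrees with multiplicity: 1 + 2 + 3 = 6.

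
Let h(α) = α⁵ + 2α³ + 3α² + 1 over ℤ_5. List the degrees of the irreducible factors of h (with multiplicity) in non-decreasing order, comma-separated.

1, 2, 2

Roots in ℤ_5: h(0) = 1; h(1) = 2; h(2) = 1; h(3) = 0 → root; h(4) = 1.
Linear factors from roots: (α + 2).
Complete factorization: h(α) = (α + 2)·(α² + 2)·(α² + 3α + 4).
Factor degrees with multiplicity: 1 + 2 + 2 = 5.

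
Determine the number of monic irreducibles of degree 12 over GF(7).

1153430600

Gauss's count: N_{7}(12) = (1/12) Σ_{d|12} μ(12/d)·7^d.
Divisors of 12: 1, 2, 3, 4, 6, 12; μ(12/d) for each: 0, 1, 0, -1, -1, 1.
Σ = 7^2 − 7^4 − 7^6 + 7^12 = 13841167200.
N = 13841167200/12 = 1153430600.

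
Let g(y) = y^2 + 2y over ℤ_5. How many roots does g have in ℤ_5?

2

Evaluate at each of the 5 elements of ℤ_5:
g(0) = 0 → root; g(1) = 3; g(2) = 3; g(3) = 0 → root; g(4) = 4.
Roots: {0, 3}.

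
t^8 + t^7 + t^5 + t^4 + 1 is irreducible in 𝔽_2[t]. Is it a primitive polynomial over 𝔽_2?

Write f(t) = t^8 + t^7 + t^5 + t^4 + 1.
|GF(2^8)^×| = 2^8 − 1 = 255. Prime factorization: 255 = 3·5·17.
f is primitive ⇔ t has order 255 in GF(2)[t]/(f), i.e. t^(255/q) ≠ 1 for each prime q | 255.
t^(85) mod f = t^7 + t^6 + t^3 + t^2 + 1.
t^(51) mod f = 1
t^(15) mod f = t^5 + t^4 + t + 1.
Since t^(51) = 1, the order of t divides 51 < 255; not primitive.

No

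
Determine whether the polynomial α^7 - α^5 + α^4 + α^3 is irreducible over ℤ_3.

Write f(α) = α^7 - α^5 + α^4 + α^3.
Check for roots in ℤ_3: f(0) = 0 → root; f(1) = 2; f(2) = 0 → root.
f(0) = 0, so (α) divides f(α); f is reducible.

No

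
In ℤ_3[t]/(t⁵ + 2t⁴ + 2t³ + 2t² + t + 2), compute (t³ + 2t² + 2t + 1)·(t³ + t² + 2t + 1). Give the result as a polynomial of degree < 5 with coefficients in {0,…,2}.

2t^4 + t^3 + t^2 + t + 2

Multiply in ℤ_3[t]: (t³ + 2t² + 2t + 1)·(t³ + t² + 2t + 1) = t⁶ + 2t³ + t² + t + 1.
Reduce using t⁵ ≡ t⁴ + t³ + t² + 2t + 1 (mod t⁵ + 2t⁴ + 2t³ + 2t² + t + 2).
Reduced: 2t⁴ + t³ + t² + t + 2.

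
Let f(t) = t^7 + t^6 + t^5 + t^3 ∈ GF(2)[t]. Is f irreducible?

Check for roots in GF(2): f(0) = 0 → root; f(1) = 0 → root.
f(0) = 0, so (t) divides f(t); f is reducible.

No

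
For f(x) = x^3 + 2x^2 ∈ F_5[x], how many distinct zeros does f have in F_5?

Evaluate at each of the 5 elements of F_5:
f(0) = 0 → root; f(1) = 3; f(2) = 1; f(3) = 0 → root; f(4) = 1.
Roots: {0, 3}.

2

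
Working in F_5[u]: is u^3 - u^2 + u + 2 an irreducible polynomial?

Write g(u) = u^3 - u^2 + u + 2.
Check for roots in F_5: g(0) = 2; g(1) = 3; g(2) = 3; g(3) = 3; g(4) = 4.
No roots. A degree-3 polynomial over a field with no linear factor is irreducible.

Yes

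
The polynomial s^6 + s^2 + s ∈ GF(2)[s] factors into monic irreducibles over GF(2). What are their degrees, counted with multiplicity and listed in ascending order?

Write h(s) = s^6 + s^2 + s.
Roots in GF(2): h(0) = 0 → root; h(1) = 1.
Linear factors from roots: (s).
Complete factorization: h(s) = (s)·(s^2 + s + 1)·(s^3 + s^2 + 1).
Factor degrees with multiplicity: 1 + 2 + 3 = 6.

1, 2, 3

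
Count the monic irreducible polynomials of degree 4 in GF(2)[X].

Gauss's count: N_{2}(4) = (1/4) Σ_{d|4} μ(4/d)·2^d.
Divisors of 4: 1, 2, 4; μ(4/d) for each: 0, -1, 1.
Σ = − 2^2 + 2^4 = 12.
N = 12/4 = 3.

3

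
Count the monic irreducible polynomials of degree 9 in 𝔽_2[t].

56

Gauss's count: N_{2}(9) = (1/9) Σ_{d|9} μ(9/d)·2^d.
Divisors of 9: 1, 3, 9; μ(9/d) for each: 0, -1, 1.
Σ = − 2^3 + 2^9 = 504.
N = 504/9 = 56.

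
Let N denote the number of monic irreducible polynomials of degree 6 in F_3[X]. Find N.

116

By the necklace-counting formula, N_3(6) = (1/6) Σ_{d|6} μ(6/d)·3^d.
Divisors of 6: 1, 2, 3, 6; μ(6/d) for each: 1, -1, -1, 1.
Σ = 3^1 − 3^2 − 3^3 + 3^6 = 696.
N = 696/6 = 116.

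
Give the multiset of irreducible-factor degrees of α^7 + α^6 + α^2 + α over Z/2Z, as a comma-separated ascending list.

Write f(α) = α^7 + α^6 + α^2 + α.
Roots in Z/2Z: f(0) = 0 → root; f(1) = 0 → root.
Linear factors from roots: (α), (α + 1).
Complete factorization: f(α) = (α)·(α + 1)^2·(α^4 + α^3 + α^2 + α + 1).
Factor degrees with multiplicity: 1 + 1 + 1 + 4 = 7.

1, 1, 1, 4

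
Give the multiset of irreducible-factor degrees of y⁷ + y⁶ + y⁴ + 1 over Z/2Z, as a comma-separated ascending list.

Write h(y) = y⁷ + y⁶ + y⁴ + 1.
Roots in Z/2Z: h(0) = 1; h(1) = 0 → root.
Linear factors from roots: (y + 1).
Complete factorization: h(y) = (y + 1)·(y² + y + 1)·(y⁴ + y³ + 1).
Factor degrees with multiplicity: 1 + 2 + 4 = 7.

1, 2, 4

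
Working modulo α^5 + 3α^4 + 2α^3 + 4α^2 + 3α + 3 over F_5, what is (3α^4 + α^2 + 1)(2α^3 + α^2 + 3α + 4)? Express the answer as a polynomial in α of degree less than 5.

Multiply in F_5[α]: (3α^4 + α^2 + 1)·(2α^3 + α^2 + 3α + 4) = α^7 + 3α^6 + α^5 + 3α^4 + 3α + 4.
Reduce using α^5 ≡ 2α^4 + 3α^3 + α^2 + 2α + 2 (mod α^5 + 3α^4 + 2α^3 + 4α^2 + 3α + 3).
Reduced: 2α^4 + 4α^3 + α^2 + α + 2.

2α^4 + 4α^3 + α^2 + α + 2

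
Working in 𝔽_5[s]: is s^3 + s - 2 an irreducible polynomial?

Write m(s) = s^3 + s - 2.
Check for roots in 𝔽_5: m(0) = 3; m(1) = 0 → root; m(2) = 3; m(3) = 3; m(4) = 1.
m(1) = 0, so (s − 1) divides m(s); m is reducible.

No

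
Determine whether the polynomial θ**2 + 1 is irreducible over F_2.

Write m(θ) = θ**2 + 1.
Check for roots in F_2: m(0) = 1; m(1) = 0 → root.
m(1) = 0, so (θ − 1) divides m(θ); m is reducible.

No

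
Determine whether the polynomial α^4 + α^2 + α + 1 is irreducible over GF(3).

Write P(α) = α^4 + α^2 + α + 1.
Check for roots in GF(3): P(0) = 1; P(1) = 1; P(2) = 2.
No roots, so no linear factors.
Monic irreducibles of degree 2 over GF(3): α^2 + 1, α^2 + α + 2, α^2 + 2α + 2.
None of them divide P (all give nonzero remainder).
No irreducible factor of degree ≤ 2 exists, so P is irreducible over GF(3).

Yes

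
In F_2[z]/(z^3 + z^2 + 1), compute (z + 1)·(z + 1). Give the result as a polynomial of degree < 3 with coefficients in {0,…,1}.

z^2 + 1

Multiply in F_2[z]: (z + 1)·(z + 1) = z^2 + 1.
Reduced: z^2 + 1.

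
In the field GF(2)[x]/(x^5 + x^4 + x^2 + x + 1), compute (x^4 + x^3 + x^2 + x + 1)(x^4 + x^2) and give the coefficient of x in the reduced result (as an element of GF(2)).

Multiply in GF(2)[x]: (x^4 + x^3 + x^2 + x + 1)·(x^4 + x^2) = x^8 + x^7 + x^3 + x^2.
Reduce using x^5 ≡ x^4 + x^2 + x + 1 (mod x^5 + x^4 + x^2 + x + 1).
Reduced: x + 1.

1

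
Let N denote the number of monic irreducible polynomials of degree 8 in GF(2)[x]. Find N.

30

The number of monic irreducibles of degree 8 over GF(2) is (1/8)·Σ_{d∣8} μ(8/d) 2^d.
Divisors of 8: 1, 2, 4, 8; μ(8/d) for each: 0, 0, -1, 1.
Σ = − 2^4 + 2^8 = 240.
N = 240/8 = 30.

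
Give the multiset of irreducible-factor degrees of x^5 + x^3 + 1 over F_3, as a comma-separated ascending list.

1, 4

Write g(x) = x^5 + x^3 + 1.
Roots in F_3: g(0) = 1; g(1) = 0 → root; g(2) = 2.
Linear factors from roots: (x - 1).
Complete factorization: g(x) = (x - 1)·(x^4 + x^3 - x^2 - x - 1).
Factor degrees with multiplicity: 1 + 4 = 5.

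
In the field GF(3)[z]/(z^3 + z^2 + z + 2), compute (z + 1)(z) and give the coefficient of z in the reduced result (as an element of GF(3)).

1

Multiply in GF(3)[z]: (z + 1)·(z) = z^2 + z.
Reduced: z^2 + z.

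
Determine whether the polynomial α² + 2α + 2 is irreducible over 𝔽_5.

No

Write g(α) = α² + 2α + 2.
Check for roots in 𝔽_5: g(0) = 2; g(1) = 0 → root; g(2) = 0 → root; g(3) = 2; g(4) = 1.
g(1) = 0, so (α − 1) divides g(α); g is reducible.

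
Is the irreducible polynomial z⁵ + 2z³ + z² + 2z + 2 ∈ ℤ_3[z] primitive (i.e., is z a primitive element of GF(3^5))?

No

Write f(z) = z⁵ + 2z³ + z² + 2z + 2.
|GF(3^5)^×| = 3^5 − 1 = 242. Prime factorization: 242 = 2·11^2.
f is primitive ⇔ z has order 242 in GF(3)[z]/(f), i.e. z^(242/q) ≠ 1 for each prime q | 242.
z^(121) mod f = 1
z^(22) mod f = 1
Since z^(121) = 1, the order of z divides 121 < 242; not primitive.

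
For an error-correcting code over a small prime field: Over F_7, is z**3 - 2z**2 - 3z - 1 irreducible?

Write m(z) = z**3 - 2z**2 - 3z - 1.
Check for roots in F_7: m(0) = 6; m(1) = 2; m(2) = 0 → root; m(3) = 6; m(4) = 5; m(5) = 3; m(6) = 6.
m(2) = 0, so (z − 2) divides m(z); m is reducible.

No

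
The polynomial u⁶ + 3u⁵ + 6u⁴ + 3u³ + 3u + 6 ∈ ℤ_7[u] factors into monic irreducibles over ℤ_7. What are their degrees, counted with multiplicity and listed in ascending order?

6

Write f(u) = u⁶ + 3u⁵ + 6u⁴ + 3u³ + 3u + 6.
Complete factorization: f(u) = (u⁶ + 3u⁵ + 6u⁴ + 3u³ + 3u + 6).
Factor degrees with multiplicity: 6 = 6.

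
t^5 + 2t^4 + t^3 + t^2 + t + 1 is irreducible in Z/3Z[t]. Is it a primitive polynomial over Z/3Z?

Yes

Write f(t) = t^5 + 2t^4 + t^3 + t^2 + t + 1.
|GF(3^5)^×| = 3^5 − 1 = 242. Prime factorization: 242 = 2·11^2.
f is primitive ⇔ t has order 242 in GF(3)[t]/(f), i.e. t^(242/q) ≠ 1 for each prime q | 242.
t^(121) mod f = 2.
t^(22) mod f = 2t^4 + t^3 + 2.
None equal 1, so t has full order 242; f is primitive.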